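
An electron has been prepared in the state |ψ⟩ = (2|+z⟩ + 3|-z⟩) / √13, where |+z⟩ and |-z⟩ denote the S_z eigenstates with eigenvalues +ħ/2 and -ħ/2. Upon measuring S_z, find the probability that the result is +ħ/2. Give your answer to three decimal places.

0.308

The +ħ/2 outcome corresponds to |+z⟩. Its amplitude in |ψ⟩ is 2/√13.
P = |2|² / 13 = 4/13.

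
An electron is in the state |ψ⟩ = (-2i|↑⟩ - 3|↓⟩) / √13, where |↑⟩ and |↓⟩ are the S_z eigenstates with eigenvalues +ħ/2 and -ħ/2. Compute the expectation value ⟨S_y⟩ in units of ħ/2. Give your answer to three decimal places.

⟨σ_y⟩ = 2 Im(a* b)/(|a|²+|b|²) with a = -2i, b = -3.
a* b = -6i, so ⟨σ_y⟩ = -12/13.
⟨S_y⟩ = (ħ/2)·⟨σ_y⟩.

-0.923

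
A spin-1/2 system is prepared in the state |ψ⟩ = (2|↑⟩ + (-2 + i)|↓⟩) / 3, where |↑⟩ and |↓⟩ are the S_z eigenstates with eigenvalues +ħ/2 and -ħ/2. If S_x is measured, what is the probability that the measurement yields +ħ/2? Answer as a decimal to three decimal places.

0.056

|+x⟩ = (|↑⟩ + |↓⟩)/√2, so ⟨+x|ψ⟩ = (i) / (√2·3).
P = |i|² / 18 = 1/18.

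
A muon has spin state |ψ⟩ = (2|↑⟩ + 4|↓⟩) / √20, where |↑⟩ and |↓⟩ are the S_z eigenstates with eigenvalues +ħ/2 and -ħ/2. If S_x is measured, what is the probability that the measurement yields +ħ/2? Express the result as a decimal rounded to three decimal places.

|+x⟩ = (|↑⟩ + |↓⟩)/√2, so ⟨+x|ψ⟩ = (6) / (√2·√20).
P = |6|² / 40 = 36/40.

0.900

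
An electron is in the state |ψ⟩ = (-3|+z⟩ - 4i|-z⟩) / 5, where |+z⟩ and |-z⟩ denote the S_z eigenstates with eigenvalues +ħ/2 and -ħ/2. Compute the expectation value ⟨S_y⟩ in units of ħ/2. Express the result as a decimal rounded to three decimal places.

⟨σ_y⟩ = 2 Im(a* b)/(|a|²+|b|²) with a = -3, b = -4i.
a* b = 12i, so ⟨σ_y⟩ = 24/25.
⟨S_y⟩ = (ħ/2)·⟨σ_y⟩.

0.960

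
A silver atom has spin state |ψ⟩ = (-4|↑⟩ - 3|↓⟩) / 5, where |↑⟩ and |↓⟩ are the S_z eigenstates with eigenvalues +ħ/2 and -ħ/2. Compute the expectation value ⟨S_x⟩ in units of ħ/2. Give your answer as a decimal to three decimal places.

⟨σ_x⟩ = 2 Re(a* b)/(|a|²+|b|²) with a = -4, b = -3.
a* b = 12, so ⟨σ_x⟩ = 24/25.
⟨S_x⟩ = (ħ/2)·⟨σ_x⟩.

0.960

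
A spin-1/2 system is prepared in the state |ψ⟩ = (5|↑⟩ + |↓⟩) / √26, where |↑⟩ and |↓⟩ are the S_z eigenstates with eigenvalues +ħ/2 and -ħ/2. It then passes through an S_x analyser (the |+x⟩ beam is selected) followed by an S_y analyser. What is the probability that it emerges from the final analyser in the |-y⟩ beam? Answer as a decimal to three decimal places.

0.346

First analyser (S_x): P(|+x⟩) = |⟨+x|ψ⟩|² = 36/52.
After stage 1 the state is |+x⟩; P(|-y⟩) = |⟨-y|+x⟩|² = 1/2.
Joint probability = 36/52 × 1/2 = 0.346.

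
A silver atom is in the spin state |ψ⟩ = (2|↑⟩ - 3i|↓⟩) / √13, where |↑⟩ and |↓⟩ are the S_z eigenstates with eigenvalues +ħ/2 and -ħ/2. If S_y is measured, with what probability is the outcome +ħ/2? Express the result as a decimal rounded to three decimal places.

|+y⟩ = (|↑⟩ + i|↓⟩)/√2, so ⟨+y|ψ⟩ = (-1) / (√2·√13).
P = |-1|² / 26 = 1/26.

0.038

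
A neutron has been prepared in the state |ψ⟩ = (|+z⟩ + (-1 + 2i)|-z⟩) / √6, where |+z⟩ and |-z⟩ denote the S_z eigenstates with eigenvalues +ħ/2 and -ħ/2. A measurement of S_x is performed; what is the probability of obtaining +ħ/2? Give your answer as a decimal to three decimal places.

|+x⟩ = (|+z⟩ + |-z⟩)/√2, so ⟨+x|ψ⟩ = (2i) / (√2·√6).
P = |2i|² / 12 = 4/12.

0.333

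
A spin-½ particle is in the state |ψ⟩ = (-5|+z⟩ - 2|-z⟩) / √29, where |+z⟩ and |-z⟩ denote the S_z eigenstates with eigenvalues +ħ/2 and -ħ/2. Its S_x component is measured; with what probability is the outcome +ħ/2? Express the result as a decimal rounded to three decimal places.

|+x⟩ = (|+z⟩ + |-z⟩)/√2, so ⟨+x|ψ⟩ = (-7) / (√2·√29).
P = |-7|² / 58 = 49/58.

0.845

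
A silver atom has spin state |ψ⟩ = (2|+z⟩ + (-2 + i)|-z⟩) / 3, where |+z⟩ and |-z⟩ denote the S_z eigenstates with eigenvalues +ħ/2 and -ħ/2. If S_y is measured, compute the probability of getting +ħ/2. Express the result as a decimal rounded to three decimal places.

0.722

|+y⟩ = (|+z⟩ + i|-z⟩)/√2, so ⟨+y|ψ⟩ = (3 + 2i) / (√2·3).
P = |3 + 2i|² / 18 = 13/18.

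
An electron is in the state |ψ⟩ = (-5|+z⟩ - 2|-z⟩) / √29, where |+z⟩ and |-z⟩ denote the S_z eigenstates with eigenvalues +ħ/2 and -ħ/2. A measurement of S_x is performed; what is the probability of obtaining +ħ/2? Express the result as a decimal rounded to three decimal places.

|+x⟩ = (|+z⟩ + |-z⟩)/√2, so ⟨+x|ψ⟩ = (-7) / (√2·√29).
P = |-7|² / 58 = 49/58.

0.845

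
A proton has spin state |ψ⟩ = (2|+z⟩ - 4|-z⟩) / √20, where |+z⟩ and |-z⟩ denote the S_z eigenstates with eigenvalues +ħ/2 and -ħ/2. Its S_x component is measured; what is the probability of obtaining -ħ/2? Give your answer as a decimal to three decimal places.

0.900

|-x⟩ = (|+z⟩ - |-z⟩)/√2, so ⟨-x|ψ⟩ = (6) / (√2·√20).
P = |6|² / 40 = 36/40.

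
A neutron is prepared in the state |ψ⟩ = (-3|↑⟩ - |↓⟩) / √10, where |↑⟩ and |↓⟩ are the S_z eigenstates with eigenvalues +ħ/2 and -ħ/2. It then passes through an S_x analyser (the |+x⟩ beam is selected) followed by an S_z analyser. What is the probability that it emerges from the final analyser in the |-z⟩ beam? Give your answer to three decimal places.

0.400

First analyser (S_x): P(|+x⟩) = |⟨+x|ψ⟩|² = 16/20.
After stage 1 the state is |+x⟩; P(|-z⟩) = |⟨-z|+x⟩|² = 1/2.
Joint probability = 16/20 × 1/2 = 0.400.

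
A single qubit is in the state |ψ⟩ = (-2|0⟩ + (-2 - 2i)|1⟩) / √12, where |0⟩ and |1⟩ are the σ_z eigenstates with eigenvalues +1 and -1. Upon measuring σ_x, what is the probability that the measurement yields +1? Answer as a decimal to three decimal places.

|+x⟩ = (|0⟩ + |1⟩)/√2, so ⟨+x|ψ⟩ = (-4 - 2i) / (√2·√12).
P = |-4 - 2i|² / 24 = 20/24.

0.833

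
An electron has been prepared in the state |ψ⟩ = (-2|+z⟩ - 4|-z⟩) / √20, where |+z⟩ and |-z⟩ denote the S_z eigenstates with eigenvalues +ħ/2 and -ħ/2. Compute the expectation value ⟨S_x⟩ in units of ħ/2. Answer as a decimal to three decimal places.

⟨σ_x⟩ = 2 Re(a* b)/(|a|²+|b|²) with a = -2, b = -4.
a* b = 8, so ⟨σ_x⟩ = 16/20.
⟨S_x⟩ = (ħ/2)·⟨σ_x⟩.

0.800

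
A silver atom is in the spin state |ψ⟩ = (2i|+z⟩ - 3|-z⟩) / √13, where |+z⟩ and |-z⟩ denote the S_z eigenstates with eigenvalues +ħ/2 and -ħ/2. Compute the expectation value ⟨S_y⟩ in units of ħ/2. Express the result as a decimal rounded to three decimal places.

0.923

⟨σ_y⟩ = 2 Im(a* b)/(|a|²+|b|²) with a = 2i, b = -3.
a* b = 6i, so ⟨σ_y⟩ = 12/13.
⟨S_y⟩ = (ħ/2)·⟨σ_y⟩.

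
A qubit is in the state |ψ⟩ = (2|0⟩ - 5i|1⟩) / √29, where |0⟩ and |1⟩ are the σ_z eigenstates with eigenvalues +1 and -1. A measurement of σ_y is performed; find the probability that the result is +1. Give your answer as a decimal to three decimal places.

0.155

|+y⟩ = (|0⟩ + i|1⟩)/√2, so ⟨+y|ψ⟩ = (-3) / (√2·√29).
P = |-3|² / 58 = 9/58.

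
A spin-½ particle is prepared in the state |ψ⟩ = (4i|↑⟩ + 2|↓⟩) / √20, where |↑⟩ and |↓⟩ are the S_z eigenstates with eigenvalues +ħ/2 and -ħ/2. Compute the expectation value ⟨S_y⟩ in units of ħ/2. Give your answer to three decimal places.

⟨σ_y⟩ = 2 Im(a* b)/(|a|²+|b|²) with a = 4i, b = 2.
a* b = -8i, so ⟨σ_y⟩ = -16/20.
⟨S_y⟩ = (ħ/2)·⟨σ_y⟩.

-0.800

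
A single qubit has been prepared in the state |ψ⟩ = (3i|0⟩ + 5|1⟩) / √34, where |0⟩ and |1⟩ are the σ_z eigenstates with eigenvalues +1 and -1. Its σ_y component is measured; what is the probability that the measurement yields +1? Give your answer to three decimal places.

|+y⟩ = (|0⟩ + i|1⟩)/√2, so ⟨+y|ψ⟩ = (-2i) / (√2·√34).
P = |-2i|² / 68 = 4/68.

0.059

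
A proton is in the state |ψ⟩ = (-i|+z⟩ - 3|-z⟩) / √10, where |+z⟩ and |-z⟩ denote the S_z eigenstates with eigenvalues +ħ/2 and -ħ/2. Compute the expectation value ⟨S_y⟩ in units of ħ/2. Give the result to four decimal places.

⟨σ_y⟩ = 2 Im(a* b)/(|a|²+|b|²) with a = -i, b = -3.
a* b = -3i, so ⟨σ_y⟩ = -6/10.
⟨S_y⟩ = (ħ/2)·⟨σ_y⟩.

-0.6000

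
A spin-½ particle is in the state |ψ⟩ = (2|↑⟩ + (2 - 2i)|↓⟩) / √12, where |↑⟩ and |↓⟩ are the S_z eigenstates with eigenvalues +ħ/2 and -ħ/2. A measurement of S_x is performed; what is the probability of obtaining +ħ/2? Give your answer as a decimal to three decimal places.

|+x⟩ = (|↑⟩ + |↓⟩)/√2, so ⟨+x|ψ⟩ = (4 - 2i) / (√2·√12).
P = |4 - 2i|² / 24 = 20/24.

0.833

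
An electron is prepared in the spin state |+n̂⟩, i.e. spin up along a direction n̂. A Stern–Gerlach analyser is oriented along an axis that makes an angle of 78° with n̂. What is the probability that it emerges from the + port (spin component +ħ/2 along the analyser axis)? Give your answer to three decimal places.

0.604

For spin-½, the probability of finding spin-up along an axis at angle θ to the initial spin direction is cos²(θ/2); spin-down is sin²(θ/2).
θ = 78°, so P = cos²(39°) ≈ 0.604.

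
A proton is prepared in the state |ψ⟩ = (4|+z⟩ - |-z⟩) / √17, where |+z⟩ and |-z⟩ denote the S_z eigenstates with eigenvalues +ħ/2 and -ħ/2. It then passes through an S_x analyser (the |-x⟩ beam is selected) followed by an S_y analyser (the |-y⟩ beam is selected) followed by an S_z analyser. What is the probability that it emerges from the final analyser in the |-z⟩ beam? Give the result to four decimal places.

0.1838

First analyser (S_x): P(|-x⟩) = |⟨-x|ψ⟩|² = 25/34.
After stage 1 the state is |-x⟩; P(|-y⟩) = |⟨-y|-x⟩|² = 1/2.
After stage 2 the state is |-y⟩; P(|-z⟩) = |⟨-z|-y⟩|² = 1/2.
Joint probability = 25/34 × 1/2 × 1/2 = 0.1838.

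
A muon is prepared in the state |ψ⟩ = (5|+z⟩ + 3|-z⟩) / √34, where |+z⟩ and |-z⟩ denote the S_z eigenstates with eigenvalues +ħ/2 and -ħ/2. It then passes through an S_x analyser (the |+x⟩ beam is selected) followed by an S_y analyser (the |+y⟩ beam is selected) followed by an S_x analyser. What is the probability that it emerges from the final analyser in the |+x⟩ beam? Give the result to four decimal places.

First analyser (S_x): P(|+x⟩) = |⟨+x|ψ⟩|² = 64/68.
After stage 1 the state is |+x⟩; P(|+y⟩) = |⟨+y|+x⟩|² = 1/2.
After stage 2 the state is |+y⟩; P(|+x⟩) = |⟨+x|+y⟩|² = 1/2.
Joint probability = 64/68 × 1/2 × 1/2 = 0.2353.

0.2353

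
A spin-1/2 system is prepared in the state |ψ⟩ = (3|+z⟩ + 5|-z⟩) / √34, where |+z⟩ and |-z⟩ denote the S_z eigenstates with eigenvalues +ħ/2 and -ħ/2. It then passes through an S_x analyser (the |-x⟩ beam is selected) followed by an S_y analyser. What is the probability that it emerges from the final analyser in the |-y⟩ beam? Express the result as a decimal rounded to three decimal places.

First analyser (S_x): P(|-x⟩) = |⟨-x|ψ⟩|² = 4/68.
After stage 1 the state is |-x⟩; P(|-y⟩) = |⟨-y|-x⟩|² = 1/2.
Joint probability = 4/68 × 1/2 = 0.029.

0.029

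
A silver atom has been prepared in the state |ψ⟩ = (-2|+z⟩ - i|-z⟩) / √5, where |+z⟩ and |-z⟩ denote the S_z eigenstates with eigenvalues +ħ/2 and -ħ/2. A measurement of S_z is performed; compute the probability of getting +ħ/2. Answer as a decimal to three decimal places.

0.800

The +ħ/2 outcome corresponds to |+z⟩. Its amplitude in |ψ⟩ is -2/√5.
P = |-2|² / 5 = 4/5.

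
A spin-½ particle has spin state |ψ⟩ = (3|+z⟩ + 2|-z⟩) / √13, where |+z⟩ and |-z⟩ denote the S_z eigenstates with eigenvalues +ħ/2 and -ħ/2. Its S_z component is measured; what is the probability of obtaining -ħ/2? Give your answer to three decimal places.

0.308

The -ħ/2 outcome corresponds to |-z⟩. Its amplitude in |ψ⟩ is 2/√13.
P = |2|² / 13 = 4/13.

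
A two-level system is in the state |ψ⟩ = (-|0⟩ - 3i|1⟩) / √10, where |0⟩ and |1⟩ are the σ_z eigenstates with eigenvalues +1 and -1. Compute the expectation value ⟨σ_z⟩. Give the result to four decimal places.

⟨σ_z⟩ = |a|² - |b|² divided by |a|²+|b|², with a, b the |0⟩, |1⟩ amplitudes.
= (1 - 9)/10 = -8/10.

-0.8000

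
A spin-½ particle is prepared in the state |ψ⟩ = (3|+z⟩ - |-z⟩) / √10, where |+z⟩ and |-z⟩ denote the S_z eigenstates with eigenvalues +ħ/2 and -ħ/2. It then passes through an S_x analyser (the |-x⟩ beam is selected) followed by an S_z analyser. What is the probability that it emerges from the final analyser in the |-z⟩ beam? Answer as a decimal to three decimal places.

First analyser (S_x): P(|-x⟩) = |⟨-x|ψ⟩|² = 16/20.
After stage 1 the state is |-x⟩; P(|-z⟩) = |⟨-z|-x⟩|² = 1/2.
Joint probability = 16/20 × 1/2 = 0.400.

0.400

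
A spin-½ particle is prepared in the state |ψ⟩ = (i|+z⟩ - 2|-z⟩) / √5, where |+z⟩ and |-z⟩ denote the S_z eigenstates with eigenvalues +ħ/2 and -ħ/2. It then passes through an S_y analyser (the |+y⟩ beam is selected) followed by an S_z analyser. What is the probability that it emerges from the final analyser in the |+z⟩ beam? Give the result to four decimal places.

0.4500

First analyser (S_y): P(|+y⟩) = |⟨+y|ψ⟩|² = 9/10.
After stage 1 the state is |+y⟩; P(|+z⟩) = |⟨+z|+y⟩|² = 1/2.
Joint probability = 9/10 × 1/2 = 0.4500.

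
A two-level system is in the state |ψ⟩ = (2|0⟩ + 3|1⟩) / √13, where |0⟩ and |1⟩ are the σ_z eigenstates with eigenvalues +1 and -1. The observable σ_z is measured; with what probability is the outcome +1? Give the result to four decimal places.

0.3077

The +1 outcome corresponds to |0⟩. Its amplitude in |ψ⟩ is 2/√13.
P = |2|² / 13 = 4/13.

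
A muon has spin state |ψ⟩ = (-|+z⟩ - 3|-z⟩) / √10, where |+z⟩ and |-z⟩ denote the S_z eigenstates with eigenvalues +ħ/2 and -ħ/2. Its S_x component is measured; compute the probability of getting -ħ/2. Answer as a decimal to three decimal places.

0.200

|-x⟩ = (|+z⟩ - |-z⟩)/√2, so ⟨-x|ψ⟩ = (2) / (√2·√10).
P = |2|² / 20 = 4/20.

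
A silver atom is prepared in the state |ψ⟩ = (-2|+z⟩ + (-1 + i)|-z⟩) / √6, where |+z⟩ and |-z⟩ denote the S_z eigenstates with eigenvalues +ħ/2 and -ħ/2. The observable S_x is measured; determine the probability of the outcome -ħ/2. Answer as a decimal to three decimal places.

0.167

|-x⟩ = (|+z⟩ - |-z⟩)/√2, so ⟨-x|ψ⟩ = (-1 - i) / (√2·√6).
P = |-1 - i|² / 12 = 2/12.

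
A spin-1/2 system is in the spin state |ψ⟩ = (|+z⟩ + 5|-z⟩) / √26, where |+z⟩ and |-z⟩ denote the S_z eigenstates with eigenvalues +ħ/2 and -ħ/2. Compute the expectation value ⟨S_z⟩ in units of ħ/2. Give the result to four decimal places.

-0.9231

⟨σ_z⟩ = |a|² - |b|² divided by |a|²+|b|², with a, b the |+z⟩, |-z⟩ amplitudes.
= (1 - 25)/26 = -24/26.
⟨S_z⟩ = (ħ/2)·⟨σ_z⟩.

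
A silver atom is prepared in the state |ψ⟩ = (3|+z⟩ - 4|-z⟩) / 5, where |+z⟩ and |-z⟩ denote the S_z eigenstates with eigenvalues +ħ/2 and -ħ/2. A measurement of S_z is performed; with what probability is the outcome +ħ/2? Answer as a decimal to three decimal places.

0.360

The +ħ/2 outcome corresponds to |+z⟩. Its amplitude in |ψ⟩ is 3/5.
P = |3|² / 25 = 9/25.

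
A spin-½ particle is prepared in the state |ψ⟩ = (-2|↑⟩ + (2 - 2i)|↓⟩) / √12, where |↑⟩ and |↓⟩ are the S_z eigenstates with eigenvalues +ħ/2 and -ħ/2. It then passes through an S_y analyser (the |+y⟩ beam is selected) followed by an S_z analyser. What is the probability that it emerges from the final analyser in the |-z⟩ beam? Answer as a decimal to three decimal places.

0.417

First analyser (S_y): P(|+y⟩) = |⟨+y|ψ⟩|² = 20/24.
After stage 1 the state is |+y⟩; P(|-z⟩) = |⟨-z|+y⟩|² = 1/2.
Joint probability = 20/24 × 1/2 = 0.417.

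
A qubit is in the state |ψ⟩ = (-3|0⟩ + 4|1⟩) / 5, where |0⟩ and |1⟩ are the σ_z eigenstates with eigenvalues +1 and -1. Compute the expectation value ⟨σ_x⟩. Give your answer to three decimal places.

⟨σ_x⟩ = 2 Re(a* b)/(|a|²+|b|²) with a = -3, b = 4.
a* b = -12, so ⟨σ_x⟩ = -24/25.

-0.960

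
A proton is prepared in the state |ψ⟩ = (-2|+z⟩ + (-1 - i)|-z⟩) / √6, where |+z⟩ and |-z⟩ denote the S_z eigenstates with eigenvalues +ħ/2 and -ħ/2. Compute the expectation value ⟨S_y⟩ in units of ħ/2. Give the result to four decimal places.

0.6667

⟨σ_y⟩ = 2 Im(a* b)/(|a|²+|b|²) with a = -2, b = (-1 - i).
a* b = (2 + 2i), so ⟨σ_y⟩ = 4/6.
⟨S_y⟩ = (ħ/2)·⟨σ_y⟩.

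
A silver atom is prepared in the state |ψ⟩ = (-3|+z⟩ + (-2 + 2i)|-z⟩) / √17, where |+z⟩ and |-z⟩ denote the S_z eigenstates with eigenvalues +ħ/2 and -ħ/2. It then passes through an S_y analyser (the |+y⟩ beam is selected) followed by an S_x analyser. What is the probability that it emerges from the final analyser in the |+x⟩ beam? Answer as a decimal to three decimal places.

0.074

First analyser (S_y): P(|+y⟩) = |⟨+y|ψ⟩|² = 5/34.
After stage 1 the state is |+y⟩; P(|+x⟩) = |⟨+x|+y⟩|² = 1/2.
Joint probability = 5/34 × 1/2 = 0.074.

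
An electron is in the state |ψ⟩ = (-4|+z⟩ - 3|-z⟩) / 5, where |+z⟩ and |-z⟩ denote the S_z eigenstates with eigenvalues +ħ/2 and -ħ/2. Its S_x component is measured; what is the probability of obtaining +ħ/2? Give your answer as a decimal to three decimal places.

|+x⟩ = (|+z⟩ + |-z⟩)/√2, so ⟨+x|ψ⟩ = (-7) / (√2·5).
P = |-7|² / 50 = 49/50.

0.980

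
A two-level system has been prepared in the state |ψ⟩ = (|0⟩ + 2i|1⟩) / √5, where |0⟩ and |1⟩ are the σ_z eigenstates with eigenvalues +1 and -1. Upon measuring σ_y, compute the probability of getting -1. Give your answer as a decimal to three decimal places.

|-y⟩ = (|0⟩ - i|1⟩)/√2, so ⟨-y|ψ⟩ = (-1) / (√2·√5).
P = |-1|² / 10 = 1/10.

0.100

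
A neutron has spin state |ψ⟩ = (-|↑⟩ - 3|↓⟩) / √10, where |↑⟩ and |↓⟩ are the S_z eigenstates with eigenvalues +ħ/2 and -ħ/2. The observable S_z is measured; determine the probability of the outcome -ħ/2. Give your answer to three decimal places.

0.900

The -ħ/2 outcome corresponds to |↓⟩. Its amplitude in |ψ⟩ is -3/√10.
P = |-3|² / 10 = 9/10.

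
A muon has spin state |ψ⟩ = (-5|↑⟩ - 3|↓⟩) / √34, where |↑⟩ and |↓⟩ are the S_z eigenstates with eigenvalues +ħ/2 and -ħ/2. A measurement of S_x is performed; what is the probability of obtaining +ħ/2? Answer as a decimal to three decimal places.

0.941

|+x⟩ = (|↑⟩ + |↓⟩)/√2, so ⟨+x|ψ⟩ = (-8) / (√2·√34).
P = |-8|² / 68 = 64/68.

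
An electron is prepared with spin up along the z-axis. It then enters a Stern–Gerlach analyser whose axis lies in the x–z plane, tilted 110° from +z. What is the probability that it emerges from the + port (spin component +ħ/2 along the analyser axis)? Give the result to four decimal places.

0.3290

For spin-½, the probability of finding spin-up along an axis at angle θ to the initial spin direction is cos²(θ/2); spin-down is sin²(θ/2).
θ = 110°, so P = cos²(55°) ≈ 0.3290.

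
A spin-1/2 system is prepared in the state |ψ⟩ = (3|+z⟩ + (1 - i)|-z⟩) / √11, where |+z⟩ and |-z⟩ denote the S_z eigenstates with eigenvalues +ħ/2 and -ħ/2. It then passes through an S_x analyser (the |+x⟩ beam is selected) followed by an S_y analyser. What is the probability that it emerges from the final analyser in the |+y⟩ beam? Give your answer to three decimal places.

0.386

First analyser (S_x): P(|+x⟩) = |⟨+x|ψ⟩|² = 17/22.
After stage 1 the state is |+x⟩; P(|+y⟩) = |⟨+y|+x⟩|² = 1/2.
Joint probability = 17/22 × 1/2 = 0.386.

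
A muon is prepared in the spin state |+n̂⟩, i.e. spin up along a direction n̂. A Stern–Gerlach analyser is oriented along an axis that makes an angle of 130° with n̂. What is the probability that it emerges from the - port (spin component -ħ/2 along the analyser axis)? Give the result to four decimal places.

0.8214

For spin-½, the probability of finding spin-up along an axis at angle θ to the initial spin direction is cos²(θ/2); spin-down is sin²(θ/2).
θ = 130°, so P = sin²(65°) ≈ 0.8214.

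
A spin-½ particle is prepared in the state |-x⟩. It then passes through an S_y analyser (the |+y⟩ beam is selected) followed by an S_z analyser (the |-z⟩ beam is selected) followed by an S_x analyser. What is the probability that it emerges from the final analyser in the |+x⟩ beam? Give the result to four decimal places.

First analyser (S_y): from |-x⟩, P(|+y⟩) = 1/2.
After stage 1 the state is |+y⟩; P(|-z⟩) = |⟨-z|+y⟩|² = 1/2.
After stage 2 the state is |-z⟩; P(|+x⟩) = |⟨+x|-z⟩|² = 1/2.
Joint probability = 1/2 × 1/2 × 1/2 = 0.1250.

0.1250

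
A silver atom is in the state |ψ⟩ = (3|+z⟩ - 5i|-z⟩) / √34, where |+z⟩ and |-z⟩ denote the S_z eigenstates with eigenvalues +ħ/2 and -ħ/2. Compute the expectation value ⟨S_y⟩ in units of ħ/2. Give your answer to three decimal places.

-0.882

⟨σ_y⟩ = 2 Im(a* b)/(|a|²+|b|²) with a = 3, b = -5i.
a* b = -15i, so ⟨σ_y⟩ = -30/34.
⟨S_y⟩ = (ħ/2)·⟨σ_y⟩.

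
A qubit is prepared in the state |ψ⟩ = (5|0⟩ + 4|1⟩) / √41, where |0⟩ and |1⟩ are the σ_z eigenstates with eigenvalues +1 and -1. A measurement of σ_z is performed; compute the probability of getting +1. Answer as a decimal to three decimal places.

The +1 outcome corresponds to |0⟩. Its amplitude in |ψ⟩ is 5/√41.
P = |5|² / 41 = 25/41.

0.610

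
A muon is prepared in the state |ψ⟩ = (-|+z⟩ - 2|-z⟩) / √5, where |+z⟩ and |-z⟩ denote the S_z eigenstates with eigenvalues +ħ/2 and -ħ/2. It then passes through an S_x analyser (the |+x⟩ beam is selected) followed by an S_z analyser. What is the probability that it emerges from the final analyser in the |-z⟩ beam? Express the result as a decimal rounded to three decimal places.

First analyser (S_x): P(|+x⟩) = |⟨+x|ψ⟩|² = 9/10.
After stage 1 the state is |+x⟩; P(|-z⟩) = |⟨-z|+x⟩|² = 1/2.
Joint probability = 9/10 × 1/2 = 0.450.

0.450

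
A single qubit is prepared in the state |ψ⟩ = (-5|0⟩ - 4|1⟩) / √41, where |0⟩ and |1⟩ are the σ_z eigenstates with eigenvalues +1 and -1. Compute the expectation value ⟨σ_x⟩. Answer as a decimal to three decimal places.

⟨σ_x⟩ = 2 Re(a* b)/(|a|²+|b|²) with a = -5, b = -4.
a* b = 20, so ⟨σ_x⟩ = 40/41.

0.976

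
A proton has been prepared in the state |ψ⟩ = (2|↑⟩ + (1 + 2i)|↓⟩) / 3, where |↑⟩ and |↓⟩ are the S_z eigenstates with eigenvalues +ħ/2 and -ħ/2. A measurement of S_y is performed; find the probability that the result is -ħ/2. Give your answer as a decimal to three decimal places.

0.056

|-y⟩ = (|↑⟩ - i|↓⟩)/√2, so ⟨-y|ψ⟩ = (i) / (√2·3).
P = |i|² / 18 = 1/18.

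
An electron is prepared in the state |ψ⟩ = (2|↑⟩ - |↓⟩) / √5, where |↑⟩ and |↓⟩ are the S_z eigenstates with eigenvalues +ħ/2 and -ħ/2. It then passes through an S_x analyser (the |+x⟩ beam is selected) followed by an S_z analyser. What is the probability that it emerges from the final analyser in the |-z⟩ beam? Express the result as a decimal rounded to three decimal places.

First analyser (S_x): P(|+x⟩) = |⟨+x|ψ⟩|² = 1/10.
After stage 1 the state is |+x⟩; P(|-z⟩) = |⟨-z|+x⟩|² = 1/2.
Joint probability = 1/10 × 1/2 = 0.050.

0.050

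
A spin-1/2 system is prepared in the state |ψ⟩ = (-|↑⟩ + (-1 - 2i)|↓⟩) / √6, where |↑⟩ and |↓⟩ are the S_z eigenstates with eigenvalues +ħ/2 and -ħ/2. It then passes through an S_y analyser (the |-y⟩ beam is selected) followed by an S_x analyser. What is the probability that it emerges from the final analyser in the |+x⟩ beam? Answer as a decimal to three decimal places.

0.083

First analyser (S_y): P(|-y⟩) = |⟨-y|ψ⟩|² = 2/12.
After stage 1 the state is |-y⟩; P(|+x⟩) = |⟨+x|-y⟩|² = 1/2.
Joint probability = 2/12 × 1/2 = 0.083.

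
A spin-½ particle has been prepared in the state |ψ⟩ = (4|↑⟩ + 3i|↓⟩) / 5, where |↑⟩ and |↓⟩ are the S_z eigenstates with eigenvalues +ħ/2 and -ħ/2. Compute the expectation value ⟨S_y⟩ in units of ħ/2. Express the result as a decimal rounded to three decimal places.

0.960

⟨σ_y⟩ = 2 Im(a* b)/(|a|²+|b|²) with a = 4, b = 3i.
a* b = 12i, so ⟨σ_y⟩ = 24/25.
⟨S_y⟩ = (ħ/2)·⟨σ_y⟩.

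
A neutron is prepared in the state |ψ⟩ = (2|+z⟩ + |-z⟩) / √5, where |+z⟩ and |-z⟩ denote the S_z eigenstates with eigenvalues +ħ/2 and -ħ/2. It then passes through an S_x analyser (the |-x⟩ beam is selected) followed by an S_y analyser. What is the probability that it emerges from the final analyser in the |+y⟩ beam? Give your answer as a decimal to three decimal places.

First analyser (S_x): P(|-x⟩) = |⟨-x|ψ⟩|² = 1/10.
After stage 1 the state is |-x⟩; P(|+y⟩) = |⟨+y|-x⟩|² = 1/2.
Joint probability = 1/10 × 1/2 = 0.050.

0.050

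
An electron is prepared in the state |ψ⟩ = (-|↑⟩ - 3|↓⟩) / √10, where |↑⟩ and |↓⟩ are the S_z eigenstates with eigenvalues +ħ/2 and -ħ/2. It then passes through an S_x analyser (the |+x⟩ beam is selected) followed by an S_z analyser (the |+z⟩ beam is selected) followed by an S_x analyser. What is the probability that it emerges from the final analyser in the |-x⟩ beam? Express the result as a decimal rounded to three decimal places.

0.200

First analyser (S_x): P(|+x⟩) = |⟨+x|ψ⟩|² = 16/20.
After stage 1 the state is |+x⟩; P(|+z⟩) = |⟨+z|+x⟩|² = 1/2.
After stage 2 the state is |+z⟩; P(|-x⟩) = |⟨-x|+z⟩|² = 1/2.
Joint probability = 16/20 × 1/2 × 1/2 = 0.200.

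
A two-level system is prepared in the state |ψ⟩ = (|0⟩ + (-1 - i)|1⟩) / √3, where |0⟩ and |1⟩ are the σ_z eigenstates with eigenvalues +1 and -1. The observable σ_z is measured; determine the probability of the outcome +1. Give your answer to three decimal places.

The +1 outcome corresponds to |0⟩. Its amplitude in |ψ⟩ is 1/√3.
P = |1|² / 3 = 1/3.

0.333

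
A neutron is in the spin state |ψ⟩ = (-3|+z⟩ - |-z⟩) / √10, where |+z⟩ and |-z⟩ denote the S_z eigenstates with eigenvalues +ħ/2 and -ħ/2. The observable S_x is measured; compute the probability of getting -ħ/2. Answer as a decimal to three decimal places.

0.200

|-x⟩ = (|+z⟩ - |-z⟩)/√2, so ⟨-x|ψ⟩ = (-2) / (√2·√10).
P = |-2|² / 20 = 4/20.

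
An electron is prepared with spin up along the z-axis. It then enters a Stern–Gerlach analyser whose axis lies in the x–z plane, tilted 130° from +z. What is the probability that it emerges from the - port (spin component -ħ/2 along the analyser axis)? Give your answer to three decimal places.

For spin-½, the probability of finding spin-up along an axis at angle θ to the initial spin direction is cos²(θ/2); spin-down is sin²(θ/2).
θ = 130°, so P = sin²(65°) ≈ 0.821.

0.821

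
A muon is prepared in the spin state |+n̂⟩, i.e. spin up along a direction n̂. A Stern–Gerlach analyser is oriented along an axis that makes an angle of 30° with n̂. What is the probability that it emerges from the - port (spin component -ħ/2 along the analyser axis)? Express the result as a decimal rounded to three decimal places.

For spin-½, the probability of finding spin-up along an axis at angle θ to the initial spin direction is cos²(θ/2); spin-down is sin²(θ/2).
θ = 30°, so P = sin²(15°) ≈ 0.067.

0.067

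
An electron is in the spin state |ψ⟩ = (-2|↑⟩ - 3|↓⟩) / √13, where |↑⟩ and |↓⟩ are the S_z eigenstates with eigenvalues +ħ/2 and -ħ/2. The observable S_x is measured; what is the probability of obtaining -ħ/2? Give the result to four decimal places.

0.0385

|-x⟩ = (|↑⟩ - |↓⟩)/√2, so ⟨-x|ψ⟩ = (1) / (√2·√13).
P = |1|² / 26 = 1/26.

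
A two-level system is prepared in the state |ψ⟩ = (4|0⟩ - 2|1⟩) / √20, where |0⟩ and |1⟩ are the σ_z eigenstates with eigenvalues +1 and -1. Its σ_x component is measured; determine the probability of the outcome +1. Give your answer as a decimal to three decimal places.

0.100

|+x⟩ = (|0⟩ + |1⟩)/√2, so ⟨+x|ψ⟩ = (2) / (√2·√20).
P = |2|² / 40 = 4/40.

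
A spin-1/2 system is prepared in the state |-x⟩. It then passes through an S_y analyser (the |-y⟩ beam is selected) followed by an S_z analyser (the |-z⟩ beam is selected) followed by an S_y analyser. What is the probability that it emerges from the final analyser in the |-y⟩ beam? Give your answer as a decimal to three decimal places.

First analyser (S_y): from |-x⟩, P(|-y⟩) = 1/2.
After stage 1 the state is |-y⟩; P(|-z⟩) = |⟨-z|-y⟩|² = 1/2.
After stage 2 the state is |-z⟩; P(|-y⟩) = |⟨-y|-z⟩|² = 1/2.
Joint probability = 1/2 × 1/2 × 1/2 = 0.125.

0.125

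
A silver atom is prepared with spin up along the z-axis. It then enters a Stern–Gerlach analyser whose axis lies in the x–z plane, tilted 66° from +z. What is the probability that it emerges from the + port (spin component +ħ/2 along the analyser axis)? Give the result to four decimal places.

For spin-½, the probability of finding spin-up along an axis at angle θ to the initial spin direction is cos²(θ/2); spin-down is sin²(θ/2).
θ = 66°, so P = cos²(33°) ≈ 0.7034.

0.7034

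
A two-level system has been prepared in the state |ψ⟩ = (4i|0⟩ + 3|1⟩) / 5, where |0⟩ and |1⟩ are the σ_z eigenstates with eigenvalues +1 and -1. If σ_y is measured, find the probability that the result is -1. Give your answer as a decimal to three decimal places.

0.980

|-y⟩ = (|0⟩ - i|1⟩)/√2, so ⟨-y|ψ⟩ = (7i) / (√2·5).
P = |7i|² / 50 = 49/50.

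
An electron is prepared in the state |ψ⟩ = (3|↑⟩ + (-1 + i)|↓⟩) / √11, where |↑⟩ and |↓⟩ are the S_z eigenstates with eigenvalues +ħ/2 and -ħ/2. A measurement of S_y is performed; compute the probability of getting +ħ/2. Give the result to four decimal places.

|+y⟩ = (|↑⟩ + i|↓⟩)/√2, so ⟨+y|ψ⟩ = (4 + i) / (√2·√11).
P = |4 + i|² / 22 = 17/22.

0.7727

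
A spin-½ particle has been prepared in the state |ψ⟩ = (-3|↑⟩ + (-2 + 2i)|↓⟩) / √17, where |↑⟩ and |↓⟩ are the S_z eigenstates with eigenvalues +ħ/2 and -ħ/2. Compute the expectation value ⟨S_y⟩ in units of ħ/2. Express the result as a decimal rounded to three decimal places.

⟨σ_y⟩ = 2 Im(a* b)/(|a|²+|b|²) with a = -3, b = (-2 + 2i).
a* b = (6 - 6i), so ⟨σ_y⟩ = -12/17.
⟨S_y⟩ = (ħ/2)·⟨σ_y⟩.

-0.706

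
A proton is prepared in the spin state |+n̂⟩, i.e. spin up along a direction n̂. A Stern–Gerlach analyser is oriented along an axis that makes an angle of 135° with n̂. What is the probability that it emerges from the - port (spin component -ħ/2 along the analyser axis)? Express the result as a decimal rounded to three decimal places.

0.854

For spin-½, the probability of finding spin-up along an axis at angle θ to the initial spin direction is cos²(θ/2); spin-down is sin²(θ/2).
θ = 135°, so P = sin²(67.5°) ≈ 0.854.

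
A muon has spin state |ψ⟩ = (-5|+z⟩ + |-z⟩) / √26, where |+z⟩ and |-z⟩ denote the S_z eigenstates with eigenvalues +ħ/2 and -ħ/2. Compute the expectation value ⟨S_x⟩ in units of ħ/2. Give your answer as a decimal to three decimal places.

⟨σ_x⟩ = 2 Re(a* b)/(|a|²+|b|²) with a = -5, b = 1.
a* b = -5, so ⟨σ_x⟩ = -10/26.
⟨S_x⟩ = (ħ/2)·⟨σ_x⟩.

-0.385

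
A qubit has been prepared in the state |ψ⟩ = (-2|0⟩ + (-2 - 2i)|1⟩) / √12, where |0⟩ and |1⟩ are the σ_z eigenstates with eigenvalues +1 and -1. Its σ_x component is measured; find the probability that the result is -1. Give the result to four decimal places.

|-x⟩ = (|0⟩ - |1⟩)/√2, so ⟨-x|ψ⟩ = (2i) / (√2·√12).
P = |2i|² / 24 = 4/24.

0.1667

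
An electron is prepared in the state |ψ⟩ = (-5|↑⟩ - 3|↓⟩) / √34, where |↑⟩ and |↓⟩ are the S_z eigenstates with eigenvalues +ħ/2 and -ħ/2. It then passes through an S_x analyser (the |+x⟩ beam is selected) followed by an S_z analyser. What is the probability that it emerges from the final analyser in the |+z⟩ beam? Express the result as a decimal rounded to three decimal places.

First analyser (S_x): P(|+x⟩) = |⟨+x|ψ⟩|² = 64/68.
After stage 1 the state is |+x⟩; P(|+z⟩) = |⟨+z|+x⟩|² = 1/2.
Joint probability = 64/68 × 1/2 = 0.471.

0.471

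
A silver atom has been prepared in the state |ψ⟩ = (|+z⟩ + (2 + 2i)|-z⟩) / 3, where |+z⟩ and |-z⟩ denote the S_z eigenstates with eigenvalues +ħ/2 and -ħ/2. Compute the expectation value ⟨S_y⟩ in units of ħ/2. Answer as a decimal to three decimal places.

0.444

⟨σ_y⟩ = 2 Im(a* b)/(|a|²+|b|²) with a = 1, b = (2 + 2i).
a* b = (2 + 2i), so ⟨σ_y⟩ = 4/9.
⟨S_y⟩ = (ħ/2)·⟨σ_y⟩.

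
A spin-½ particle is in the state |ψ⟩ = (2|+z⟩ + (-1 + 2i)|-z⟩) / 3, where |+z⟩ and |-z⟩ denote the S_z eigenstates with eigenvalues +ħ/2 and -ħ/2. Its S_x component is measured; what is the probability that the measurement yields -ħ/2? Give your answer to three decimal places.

|-x⟩ = (|+z⟩ - |-z⟩)/√2, so ⟨-x|ψ⟩ = (3 - 2i) / (√2·3).
P = |3 - 2i|² / 18 = 13/18.

0.722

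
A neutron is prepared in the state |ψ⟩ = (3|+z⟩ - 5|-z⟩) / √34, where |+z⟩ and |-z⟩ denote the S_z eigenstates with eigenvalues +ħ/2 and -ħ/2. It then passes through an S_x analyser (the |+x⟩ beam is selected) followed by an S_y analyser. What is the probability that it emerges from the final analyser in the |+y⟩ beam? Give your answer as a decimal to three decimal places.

First analyser (S_x): P(|+x⟩) = |⟨+x|ψ⟩|² = 4/68.
After stage 1 the state is |+x⟩; P(|+y⟩) = |⟨+y|+x⟩|² = 1/2.
Joint probability = 4/68 × 1/2 = 0.029.

0.029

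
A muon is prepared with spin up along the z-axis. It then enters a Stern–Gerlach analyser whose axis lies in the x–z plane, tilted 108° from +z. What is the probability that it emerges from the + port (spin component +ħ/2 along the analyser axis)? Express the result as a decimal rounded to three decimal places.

For spin-½, the probability of finding spin-up along an axis at angle θ to the initial spin direction is cos²(θ/2); spin-down is sin²(θ/2).
θ = 108°, so P = cos²(54°) ≈ 0.345.

0.345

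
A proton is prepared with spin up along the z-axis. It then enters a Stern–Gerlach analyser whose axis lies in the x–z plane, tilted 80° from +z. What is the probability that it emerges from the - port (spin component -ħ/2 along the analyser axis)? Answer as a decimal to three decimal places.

For spin-½, the probability of finding spin-up along an axis at angle θ to the initial spin direction is cos²(θ/2); spin-down is sin²(θ/2).
θ = 80°, so P = sin²(40°) ≈ 0.413.

0.413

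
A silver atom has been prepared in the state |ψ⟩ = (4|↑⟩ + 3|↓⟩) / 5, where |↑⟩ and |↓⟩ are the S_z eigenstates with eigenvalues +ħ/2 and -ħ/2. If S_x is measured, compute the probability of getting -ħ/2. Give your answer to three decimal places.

|-x⟩ = (|↑⟩ - |↓⟩)/√2, so ⟨-x|ψ⟩ = (1) / (√2·5).
P = |1|² / 50 = 1/50.

0.020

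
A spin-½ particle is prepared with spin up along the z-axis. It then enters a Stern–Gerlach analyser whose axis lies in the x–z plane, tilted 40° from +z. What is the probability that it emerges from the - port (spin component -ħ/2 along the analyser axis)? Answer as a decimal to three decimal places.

0.117

For spin-½, the probability of finding spin-up along an axis at angle θ to the initial spin direction is cos²(θ/2); spin-down is sin²(θ/2).
θ = 40°, so P = sin²(20°) ≈ 0.117.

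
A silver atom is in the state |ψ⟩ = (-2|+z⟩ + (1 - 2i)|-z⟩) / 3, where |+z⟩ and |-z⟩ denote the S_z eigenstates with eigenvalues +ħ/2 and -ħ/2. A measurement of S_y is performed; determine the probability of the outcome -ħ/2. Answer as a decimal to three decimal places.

|-y⟩ = (|+z⟩ - i|-z⟩)/√2, so ⟨-y|ψ⟩ = (i) / (√2·3).
P = |i|² / 18 = 1/18.

0.056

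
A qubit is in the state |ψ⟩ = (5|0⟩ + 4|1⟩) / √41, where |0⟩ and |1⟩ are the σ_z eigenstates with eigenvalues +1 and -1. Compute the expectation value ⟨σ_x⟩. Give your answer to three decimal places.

0.976

⟨σ_x⟩ = 2 Re(a* b)/(|a|²+|b|²) with a = 5, b = 4.
a* b = 20, so ⟨σ_x⟩ = 40/41.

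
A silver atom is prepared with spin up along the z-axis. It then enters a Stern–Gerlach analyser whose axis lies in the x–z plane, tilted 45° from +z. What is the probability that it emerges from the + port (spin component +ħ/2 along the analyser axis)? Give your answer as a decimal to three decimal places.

For spin-½, the probability of finding spin-up along an axis at angle θ to the initial spin direction is cos²(θ/2); spin-down is sin²(θ/2).
θ = 45°, so P = cos²(22.5°) ≈ 0.854.

0.854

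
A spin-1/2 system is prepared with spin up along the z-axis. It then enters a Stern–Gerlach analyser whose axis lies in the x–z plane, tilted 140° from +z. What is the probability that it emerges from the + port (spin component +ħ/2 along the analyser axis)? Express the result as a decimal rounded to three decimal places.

0.117

For spin-½, the probability of finding spin-up along an axis at angle θ to the initial spin direction is cos²(θ/2); spin-down is sin²(θ/2).
θ = 140°, so P = cos²(70°) ≈ 0.117.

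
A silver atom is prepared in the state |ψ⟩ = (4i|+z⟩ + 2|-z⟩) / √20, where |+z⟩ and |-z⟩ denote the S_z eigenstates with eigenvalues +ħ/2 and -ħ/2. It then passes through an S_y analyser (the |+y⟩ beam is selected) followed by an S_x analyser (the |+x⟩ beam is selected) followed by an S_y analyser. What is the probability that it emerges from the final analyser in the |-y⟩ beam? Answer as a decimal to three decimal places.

0.025

First analyser (S_y): P(|+y⟩) = |⟨+y|ψ⟩|² = 4/40.
After stage 1 the state is |+y⟩; P(|+x⟩) = |⟨+x|+y⟩|² = 1/2.
After stage 2 the state is |+x⟩; P(|-y⟩) = |⟨-y|+x⟩|² = 1/2.
Joint probability = 4/40 × 1/2 × 1/2 = 0.025.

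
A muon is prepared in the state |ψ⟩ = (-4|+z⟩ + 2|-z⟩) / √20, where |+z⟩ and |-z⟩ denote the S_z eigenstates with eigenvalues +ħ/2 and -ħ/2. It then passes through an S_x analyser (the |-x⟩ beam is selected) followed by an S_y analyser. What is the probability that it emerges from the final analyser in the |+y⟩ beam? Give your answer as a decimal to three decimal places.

0.450

First analyser (S_x): P(|-x⟩) = |⟨-x|ψ⟩|² = 36/40.
After stage 1 the state is |-x⟩; P(|+y⟩) = |⟨+y|-x⟩|² = 1/2.
Joint probability = 36/40 × 1/2 = 0.450.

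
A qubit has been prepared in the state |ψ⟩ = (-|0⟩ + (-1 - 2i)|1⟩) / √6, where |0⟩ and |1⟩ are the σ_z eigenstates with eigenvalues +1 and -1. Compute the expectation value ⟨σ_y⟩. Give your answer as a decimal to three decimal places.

⟨σ_y⟩ = 2 Im(a* b)/(|a|²+|b|²) with a = -1, b = (-1 - 2i).
a* b = (1 + 2i), so ⟨σ_y⟩ = 4/6.

0.667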